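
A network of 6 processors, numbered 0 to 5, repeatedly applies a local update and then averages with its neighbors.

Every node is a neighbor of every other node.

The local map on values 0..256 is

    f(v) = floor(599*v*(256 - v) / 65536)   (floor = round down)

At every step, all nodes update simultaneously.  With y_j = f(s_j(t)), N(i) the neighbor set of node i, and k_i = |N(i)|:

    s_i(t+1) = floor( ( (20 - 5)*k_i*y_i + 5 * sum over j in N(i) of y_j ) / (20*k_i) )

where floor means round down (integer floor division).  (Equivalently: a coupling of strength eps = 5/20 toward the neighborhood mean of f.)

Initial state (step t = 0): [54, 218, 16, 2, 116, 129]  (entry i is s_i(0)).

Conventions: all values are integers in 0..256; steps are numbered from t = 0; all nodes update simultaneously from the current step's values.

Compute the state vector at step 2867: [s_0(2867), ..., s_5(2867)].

Answer: [146, 146, 146, 146, 146, 146]
Key observation: The state at step 5, [146, 146, 146, 146, 146, 146], reappears at step 6: the system is in a cycle of period 1 from step 5 on.  Therefore the state at step 2867 equals the state at step 5 + ((2867 - 5) mod 1) = 5, which is [146, 146, 146, 146, 146, 146].

Derivation:
t=0: [54, 218, 16, 2, 116, 129]
t=1: [94, 78, 50, 28, 129, 129]
t=2: [133, 123, 101, 76, 140, 140]
t=3: [147, 147, 143, 130, 146, 146]
t=4: [146, 146, 146, 148, 146, 146]
t=5: [146, 146, 146, 146, 146, 146]
t=6: [146, 146, 146, 146, 146, 146]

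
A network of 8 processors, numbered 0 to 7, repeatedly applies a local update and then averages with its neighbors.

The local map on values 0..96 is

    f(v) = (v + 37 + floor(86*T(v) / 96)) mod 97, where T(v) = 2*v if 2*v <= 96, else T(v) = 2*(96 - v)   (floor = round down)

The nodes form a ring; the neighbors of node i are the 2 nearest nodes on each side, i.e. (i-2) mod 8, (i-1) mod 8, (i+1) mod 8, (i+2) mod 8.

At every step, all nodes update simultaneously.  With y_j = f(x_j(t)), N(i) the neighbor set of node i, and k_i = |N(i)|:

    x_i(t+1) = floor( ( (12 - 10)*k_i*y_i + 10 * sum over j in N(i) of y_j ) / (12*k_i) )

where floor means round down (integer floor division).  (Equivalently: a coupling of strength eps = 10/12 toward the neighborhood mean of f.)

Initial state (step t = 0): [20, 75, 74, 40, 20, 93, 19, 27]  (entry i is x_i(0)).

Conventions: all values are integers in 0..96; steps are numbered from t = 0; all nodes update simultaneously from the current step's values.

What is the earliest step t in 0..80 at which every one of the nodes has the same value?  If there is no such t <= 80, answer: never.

Answer: 3
Key observation: Synchronization is absorbing here: once all nodes are equal they stay equal, and step 3 is the first all-equal step.

Derivation:
t=0: [20, 75, 74, 40, 20, 93, 19, 27]  (not all equal)
t=1: [59, 52, 68, 57, 63, 58, 64, 59]  (not all equal)
t=2: [63, 64, 64, 64, 62, 63, 63, 65]  (not all equal)
t=3: [61, 61, 61, 61, 61, 61, 61, 61]  (all equal)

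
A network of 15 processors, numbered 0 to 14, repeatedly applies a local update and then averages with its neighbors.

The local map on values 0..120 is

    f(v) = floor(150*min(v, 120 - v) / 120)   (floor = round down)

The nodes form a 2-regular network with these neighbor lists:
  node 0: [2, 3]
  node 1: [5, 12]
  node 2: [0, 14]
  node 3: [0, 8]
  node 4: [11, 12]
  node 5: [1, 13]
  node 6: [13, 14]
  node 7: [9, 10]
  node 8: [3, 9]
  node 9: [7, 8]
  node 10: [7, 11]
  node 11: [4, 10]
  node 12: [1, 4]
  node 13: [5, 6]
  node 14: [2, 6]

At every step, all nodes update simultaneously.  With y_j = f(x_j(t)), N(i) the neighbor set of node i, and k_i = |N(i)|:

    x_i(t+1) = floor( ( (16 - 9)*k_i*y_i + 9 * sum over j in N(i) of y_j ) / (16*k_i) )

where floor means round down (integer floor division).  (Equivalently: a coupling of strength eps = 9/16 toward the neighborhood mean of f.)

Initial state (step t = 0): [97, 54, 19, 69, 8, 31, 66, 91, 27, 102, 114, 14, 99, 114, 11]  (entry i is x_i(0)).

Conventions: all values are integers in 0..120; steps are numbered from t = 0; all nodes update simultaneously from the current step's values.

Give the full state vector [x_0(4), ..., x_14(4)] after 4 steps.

Answer: [63, 66, 57, 67, 42, 69, 60, 43, 65, 55, 35, 34, 55, 65, 56]

Derivation:
t=0: [97, 54, 19, 69, 8, 31, 66, 91, 27, 102, 114, 14, 99, 114, 11]
t=1: [36, 47, 21, 44, 16, 37, 34, 23, 38, 29, 17, 12, 33, 32, 31]
t=2: [42, 49, 34, 49, 24, 47, 40, 28, 46, 36, 21, 18, 39, 42, 35]
t=3: [51, 56, 45, 57, 32, 57, 48, 35, 54, 45, 27, 25, 46, 53, 44]
t=4: [63, 66, 57, 67, 42, 69, 60, 43, 65, 55, 35, 34, 55, 65, 56]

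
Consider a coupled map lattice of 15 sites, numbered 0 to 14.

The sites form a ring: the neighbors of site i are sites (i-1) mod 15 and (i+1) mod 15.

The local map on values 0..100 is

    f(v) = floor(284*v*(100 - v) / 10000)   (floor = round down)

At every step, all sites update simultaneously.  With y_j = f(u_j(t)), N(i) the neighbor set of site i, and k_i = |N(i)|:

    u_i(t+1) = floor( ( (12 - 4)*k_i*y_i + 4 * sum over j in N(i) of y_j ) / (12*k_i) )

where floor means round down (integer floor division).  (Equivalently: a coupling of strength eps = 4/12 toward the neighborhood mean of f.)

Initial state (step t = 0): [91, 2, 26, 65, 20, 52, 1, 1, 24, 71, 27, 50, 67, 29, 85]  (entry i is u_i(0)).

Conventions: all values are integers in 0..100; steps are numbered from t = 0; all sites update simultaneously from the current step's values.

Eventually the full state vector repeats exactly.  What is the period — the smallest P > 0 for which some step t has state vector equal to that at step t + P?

Simulating step by step:
t=0: [91, 2, 26, 65, 20, 52, 1, 1, 24, 71, 27, 50, 67, 29, 85]
t=1: [22, 16, 47, 59, 52, 54, 13, 10, 44, 56, 58, 66, 62, 55, 37]
t=2: [49, 45, 64, 68, 69, 63, 37, 33, 61, 69, 68, 64, 66, 68, 63]
t=3: [69, 69, 65, 61, 61, 65, 65, 63, 65, 61, 61, 64, 63, 62, 65]
t=4: [60, 60, 63, 66, 66, 64, 64, 65, 64, 66, 66, 65, 65, 65, 63]
t=5: [67, 67, 65, 63, 63, 64, 64, 64, 64, 63, 63, 63, 64, 64, 66]
t=6: [62, 62, 64, 65, 65, 65, 65, 65, 65, 65, 66, 65, 65, 64, 63]
t=7: [66, 65, 65, 64, 64, 64, 64, 64, 64, 63, 63, 63, 64, 65, 65]
t=8: [63, 63, 64, 64, 65, 65, 65, 65, 65, 65, 66, 65, 65, 64, 63]
t=9: [66, 65, 65, 64, 64, 64, 64, 64, 64, 63, 63, 63, 64, 65, 65]

Answer: 2
Key observation: The state at step 7, [66, 65, 65, 64, 64, 64, 64, 64, 64, 63, 63, 63, 64, 65, 65], reappears at step 9 — and no state repeats earlier — so the cycle the system enters has period 2.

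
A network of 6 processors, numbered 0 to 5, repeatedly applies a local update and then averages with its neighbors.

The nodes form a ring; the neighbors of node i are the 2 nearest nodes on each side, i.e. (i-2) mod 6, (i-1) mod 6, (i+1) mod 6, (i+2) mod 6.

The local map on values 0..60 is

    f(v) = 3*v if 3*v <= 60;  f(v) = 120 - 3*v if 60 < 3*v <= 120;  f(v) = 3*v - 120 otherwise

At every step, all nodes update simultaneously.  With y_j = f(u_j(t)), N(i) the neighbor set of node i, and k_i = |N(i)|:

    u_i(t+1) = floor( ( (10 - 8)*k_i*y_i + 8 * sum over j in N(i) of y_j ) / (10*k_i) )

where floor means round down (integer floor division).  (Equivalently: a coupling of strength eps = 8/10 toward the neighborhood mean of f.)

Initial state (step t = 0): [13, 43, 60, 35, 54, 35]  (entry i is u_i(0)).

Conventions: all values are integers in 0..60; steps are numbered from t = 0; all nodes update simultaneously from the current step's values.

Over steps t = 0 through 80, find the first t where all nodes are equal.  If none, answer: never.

Simulating step by step:
t=0: [13, 43, 60, 35, 54, 35]  (not all equal)
t=1: [33, 27, 33, 28, 34, 24]  (not all equal)
t=2: [29, 33, 27, 32, 28, 32]  (not all equal)
t=3: [30, 28, 30, 28, 31, 27]  (not all equal)
t=4: [32, 34, 31, 33, 32, 33]  (not all equal)
t=5: [22, 22, 22, 22, 23, 21]  (not all equal)
t=6: [54, 54, 53, 54, 54, 54]  (not all equal)
t=7: [41, 41, 41, 41, 41, 42]  (not all equal)
t=8: [3, 3, 3, 3, 3, 3]  (all equal)

Answer: 8
Key observation: Synchronization is absorbing here: once all nodes are equal they stay equal, and step 8 is the first all-equal step.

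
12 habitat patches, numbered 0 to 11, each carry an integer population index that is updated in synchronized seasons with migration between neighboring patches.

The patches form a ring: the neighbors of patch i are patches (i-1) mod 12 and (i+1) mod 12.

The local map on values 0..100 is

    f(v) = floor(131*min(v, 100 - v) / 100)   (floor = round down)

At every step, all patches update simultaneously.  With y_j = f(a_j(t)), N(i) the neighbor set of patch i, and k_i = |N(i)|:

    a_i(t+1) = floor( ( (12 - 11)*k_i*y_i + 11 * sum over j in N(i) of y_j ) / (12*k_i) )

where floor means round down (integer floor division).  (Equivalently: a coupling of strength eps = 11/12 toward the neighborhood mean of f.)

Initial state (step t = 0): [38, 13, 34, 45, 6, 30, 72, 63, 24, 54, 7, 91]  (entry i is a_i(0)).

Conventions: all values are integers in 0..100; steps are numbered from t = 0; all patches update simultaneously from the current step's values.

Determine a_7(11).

Answer: a_7(11) = 47

Derivation:
t=0: [38, 13, 34, 45, 6, 30, 72, 63, 24, 54, 7, 91]
t=1: [16, 44, 38, 28, 45, 22, 42, 34, 52, 23, 33, 27]
t=2: [43, 36, 46, 52, 34, 54, 37, 57, 39, 50, 33, 31]
t=3: [44, 57, 54, 52, 59, 47, 57, 50, 59, 48, 51, 48]
t=4: [58, 58, 59, 56, 60, 55, 62, 55, 62, 58, 62, 60]
t=5: [53, 54, 55, 52, 57, 51, 57, 49, 55, 49, 53, 52]
t=6: [61, 59, 60, 57, 62, 56, 63, 57, 63, 59, 62, 61]
t=7: [51, 51, 54, 50, 55, 49, 55, 48, 53, 48, 51, 50]
t=8: [64, 62, 64, 59, 63, 58, 62, 59, 61, 62, 63, 64]
t=9: [47, 47, 50, 47, 53, 49, 53, 50, 51, 49, 48, 47]
t=10: [61, 62, 61, 62, 62, 61, 64, 62, 64, 63, 62, 61]
t=11: [50, 50, 49, 49, 49, 48, 49, 47, 48, 48, 49, 50]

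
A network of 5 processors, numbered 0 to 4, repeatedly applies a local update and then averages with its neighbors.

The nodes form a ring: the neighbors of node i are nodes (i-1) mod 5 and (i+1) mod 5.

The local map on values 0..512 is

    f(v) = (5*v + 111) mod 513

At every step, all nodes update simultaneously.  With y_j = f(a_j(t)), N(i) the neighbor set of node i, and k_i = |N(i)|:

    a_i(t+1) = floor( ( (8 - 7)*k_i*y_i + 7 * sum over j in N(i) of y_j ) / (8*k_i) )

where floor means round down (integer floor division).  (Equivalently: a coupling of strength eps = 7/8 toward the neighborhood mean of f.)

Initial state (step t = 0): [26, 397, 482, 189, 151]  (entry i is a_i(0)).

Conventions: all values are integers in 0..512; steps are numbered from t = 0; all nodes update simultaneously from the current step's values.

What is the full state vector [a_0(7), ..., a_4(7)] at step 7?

Answer: [249, 301, 181, 261, 161]

Derivation:
t=0: [26, 397, 482, 189, 151]
t=1: [203, 316, 91, 363, 162]
t=2: [257, 85, 242, 250, 264]
t=3: [233, 293, 193, 348, 359]
t=4: [208, 135, 158, 221, 291]
t=5: [146, 258, 251, 205, 141]
t=6: [337, 339, 254, 295, 229]
t=7: [249, 301, 181, 261, 161]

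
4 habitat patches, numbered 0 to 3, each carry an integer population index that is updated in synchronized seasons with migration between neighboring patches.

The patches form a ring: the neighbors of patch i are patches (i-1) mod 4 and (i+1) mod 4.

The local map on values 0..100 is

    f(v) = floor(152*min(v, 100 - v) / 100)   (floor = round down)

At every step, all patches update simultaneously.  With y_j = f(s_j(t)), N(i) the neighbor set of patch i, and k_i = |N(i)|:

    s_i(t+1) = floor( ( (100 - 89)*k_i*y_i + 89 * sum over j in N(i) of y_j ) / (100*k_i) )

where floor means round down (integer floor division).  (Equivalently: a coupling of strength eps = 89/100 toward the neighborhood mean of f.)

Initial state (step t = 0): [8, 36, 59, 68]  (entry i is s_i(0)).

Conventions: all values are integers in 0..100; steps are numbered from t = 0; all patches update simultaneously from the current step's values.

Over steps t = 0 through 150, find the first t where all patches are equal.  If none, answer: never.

Answer: 28
Key observation: Synchronization is absorbing here: once all patches are equal they stay equal, and step 28 is the first all-equal step.

Derivation:
t=0: [8, 36, 59, 68]  (not all equal)
t=1: [46, 38, 52, 38]  (not all equal)
t=2: [58, 69, 58, 69]  (not all equal)
t=3: [48, 61, 48, 61]  (not all equal)
t=4: [60, 70, 60, 70]  (not all equal)
t=5: [46, 58, 46, 58]  (not all equal)
t=6: [63, 68, 63, 68]  (not all equal)
t=7: [48, 55, 48, 55]  (not all equal)
t=8: [68, 71, 68, 71]  (not all equal)
t=9: [44, 47, 44, 47]  (not all equal)
t=10: [70, 66, 70, 66]  (not all equal)
t=11: [50, 45, 50, 45]  (not all equal)
t=12: [68, 75, 68, 75]  (not all equal)
t=13: [39, 46, 39, 46]  (not all equal)
t=14: [67, 60, 67, 60]  (not all equal)
t=15: [58, 51, 58, 51]  (not all equal)
t=16: [72, 64, 72, 64]  (not all equal)
t=17: [52, 43, 52, 43]  (not all equal)
t=18: [65, 71, 65, 71]  (not all equal)
t=19: [44, 52, 44, 52]  (not all equal)
t=20: [71, 66, 71, 66]  (not all equal)
t=21: [50, 44, 50, 44]  (not all equal)
t=22: [67, 74, 67, 74]  (not all equal)
t=23: [40, 48, 40, 48]  (not all equal)
t=24: [70, 61, 70, 61]  (not all equal)
t=25: [57, 46, 57, 46]  (not all equal)
t=26: [68, 65, 68, 65]  (not all equal)
t=27: [52, 48, 52, 48]  (not all equal)
t=28: [72, 72, 72, 72]  (all equal)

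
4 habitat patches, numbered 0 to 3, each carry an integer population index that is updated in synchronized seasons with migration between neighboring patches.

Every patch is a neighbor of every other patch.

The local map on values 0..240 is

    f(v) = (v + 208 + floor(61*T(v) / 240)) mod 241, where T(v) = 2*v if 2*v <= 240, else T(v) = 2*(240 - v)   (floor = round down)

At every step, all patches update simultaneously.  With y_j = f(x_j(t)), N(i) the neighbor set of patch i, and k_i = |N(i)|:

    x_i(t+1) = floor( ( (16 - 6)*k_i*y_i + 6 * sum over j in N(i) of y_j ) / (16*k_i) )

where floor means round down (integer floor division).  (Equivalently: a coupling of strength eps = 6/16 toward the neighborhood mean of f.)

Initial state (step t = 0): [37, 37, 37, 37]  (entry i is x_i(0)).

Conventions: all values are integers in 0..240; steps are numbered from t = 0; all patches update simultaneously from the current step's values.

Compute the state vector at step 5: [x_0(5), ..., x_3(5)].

Simulating step by step:
t=0: [37, 37, 37, 37]
t=1: [22, 22, 22, 22]
t=2: [0, 0, 0, 0]
t=3: [208, 208, 208, 208]
t=4: [191, 191, 191, 191]
t=5: [182, 182, 182, 182]

Answer: [182, 182, 182, 182]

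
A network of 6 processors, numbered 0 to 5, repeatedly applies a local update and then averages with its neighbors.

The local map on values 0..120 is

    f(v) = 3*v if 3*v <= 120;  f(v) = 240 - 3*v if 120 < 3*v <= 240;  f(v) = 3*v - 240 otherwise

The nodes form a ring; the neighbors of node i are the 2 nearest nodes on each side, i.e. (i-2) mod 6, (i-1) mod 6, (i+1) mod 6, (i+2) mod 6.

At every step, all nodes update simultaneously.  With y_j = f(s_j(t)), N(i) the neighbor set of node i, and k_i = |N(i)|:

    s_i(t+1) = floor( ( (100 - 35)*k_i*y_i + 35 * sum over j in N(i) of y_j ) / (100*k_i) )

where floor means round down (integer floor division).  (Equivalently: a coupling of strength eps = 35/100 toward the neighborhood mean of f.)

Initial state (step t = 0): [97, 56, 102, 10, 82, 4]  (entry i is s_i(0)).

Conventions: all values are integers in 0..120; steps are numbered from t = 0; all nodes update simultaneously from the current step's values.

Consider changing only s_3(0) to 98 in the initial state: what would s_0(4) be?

Simulating step by step:
t=0: [97, 56, 102, 98, 82, 4]
t=1: [46, 62, 58, 48, 19, 23]
t=2: [87, 64, 69, 83, 66, 71]
t=3: [26, 39, 31, 18, 35, 28]
t=4: [85, 103, 91, 70, 95, 85]

Answer: s_0(4) = 85
Key observation: This trace re-runs the system from the modified initial state.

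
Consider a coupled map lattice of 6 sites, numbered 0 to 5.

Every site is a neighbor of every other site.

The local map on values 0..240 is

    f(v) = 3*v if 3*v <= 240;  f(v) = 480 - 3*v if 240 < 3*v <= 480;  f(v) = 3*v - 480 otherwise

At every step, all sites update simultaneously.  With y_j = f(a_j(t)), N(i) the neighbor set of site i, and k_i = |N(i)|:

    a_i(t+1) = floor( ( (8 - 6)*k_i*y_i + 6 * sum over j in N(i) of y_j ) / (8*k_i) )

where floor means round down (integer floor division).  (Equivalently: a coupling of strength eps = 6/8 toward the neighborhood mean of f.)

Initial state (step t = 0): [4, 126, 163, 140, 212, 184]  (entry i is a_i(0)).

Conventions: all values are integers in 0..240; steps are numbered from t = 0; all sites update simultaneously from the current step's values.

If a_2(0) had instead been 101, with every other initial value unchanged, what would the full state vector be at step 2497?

Answer: [234, 234, 235, 234, 235, 234]
Key observation: The state at step 10, [222, 222, 223, 222, 223, 222], reappears at step 14: the system is in a cycle of period 4 from step 10 on.  Therefore the state at step 2497 equals the state at step 10 + ((2497 - 10) mod 4) = 13, which is [234, 234, 235, 234, 235, 234].

Derivation:
t=0: [4, 126, 101, 140, 212, 184]
t=1: [88, 97, 104, 92, 102, 94]
t=2: [193, 191, 189, 192, 189, 192]
t=3: [93, 93, 92, 93, 92, 93]
t=4: [201, 201, 202, 201, 202, 201]
t=5: [123, 123, 124, 123, 124, 123]
t=6: [110, 110, 109, 110, 109, 110]
t=7: [150, 150, 151, 150, 151, 150]
t=8: [29, 29, 28, 29, 28, 29]
t=9: [86, 86, 85, 86, 85, 86]
t=10: [222, 222, 223, 222, 223, 222]
t=11: [186, 186, 187, 186, 187, 186]
t=12: [78, 78, 79, 78, 79, 78]
t=13: [234, 234, 235, 234, 235, 234]
t=14: [222, 222, 223, 222, 223, 222]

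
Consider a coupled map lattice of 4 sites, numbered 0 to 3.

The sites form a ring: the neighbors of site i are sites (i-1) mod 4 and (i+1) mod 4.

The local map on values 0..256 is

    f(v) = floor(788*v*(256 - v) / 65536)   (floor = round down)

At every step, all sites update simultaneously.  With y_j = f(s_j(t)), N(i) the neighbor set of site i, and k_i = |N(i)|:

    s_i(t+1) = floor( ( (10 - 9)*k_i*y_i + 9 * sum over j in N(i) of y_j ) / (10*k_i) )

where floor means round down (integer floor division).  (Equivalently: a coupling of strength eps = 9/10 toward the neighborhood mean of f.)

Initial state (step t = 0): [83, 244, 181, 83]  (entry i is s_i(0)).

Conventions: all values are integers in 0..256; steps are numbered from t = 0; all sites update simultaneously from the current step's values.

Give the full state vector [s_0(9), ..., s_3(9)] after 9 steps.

Simulating step by step:
t=0: [83, 244, 181, 83]
t=1: [110, 154, 109, 167]
t=2: [184, 192, 183, 191]
t=3: [149, 158, 149, 158]
t=4: [186, 190, 186, 190]
t=5: [150, 155, 150, 155]
t=6: [188, 190, 188, 190]
t=7: [150, 152, 150, 152]
t=8: [190, 190, 190, 190]
t=9: [150, 150, 150, 150]

Answer: [150, 150, 150, 150]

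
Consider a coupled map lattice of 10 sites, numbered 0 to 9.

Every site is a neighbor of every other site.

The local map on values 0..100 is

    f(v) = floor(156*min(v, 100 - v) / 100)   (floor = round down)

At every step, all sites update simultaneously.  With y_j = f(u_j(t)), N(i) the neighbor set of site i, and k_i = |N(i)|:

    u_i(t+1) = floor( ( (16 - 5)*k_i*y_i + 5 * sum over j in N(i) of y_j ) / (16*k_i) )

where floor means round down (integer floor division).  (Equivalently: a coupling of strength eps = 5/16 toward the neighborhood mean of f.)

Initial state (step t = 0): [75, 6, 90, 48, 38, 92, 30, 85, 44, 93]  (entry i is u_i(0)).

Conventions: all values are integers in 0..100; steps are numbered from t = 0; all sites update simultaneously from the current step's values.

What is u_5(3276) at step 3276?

Simulating step by step:
t=0: [75, 6, 90, 48, 38, 92, 30, 85, 44, 93]
t=1: [37, 18, 22, 60, 50, 20, 42, 27, 56, 18]
t=2: [54, 35, 39, 57, 68, 37, 59, 44, 61, 35]
t=3: [67, 56, 60, 64, 52, 58, 62, 65, 60, 56]
t=4: [54, 65, 61, 58, 69, 63, 60, 56, 61, 65]
t=5: [67, 56, 59, 63, 52, 58, 61, 65, 59, 56]
t=6: [54, 66, 62, 58, 69, 64, 60, 56, 62, 66]
t=7: [66, 55, 59, 63, 51, 57, 61, 65, 59, 55]
t=8: [56, 67, 63, 59, 71, 65, 61, 57, 63, 67]
t=9: [64, 53, 57, 61, 49, 55, 59, 63, 57, 53]
t=10: [59, 70, 66, 62, 72, 68, 64, 60, 66, 70]
t=11: [59, 48, 53, 56, 46, 50, 54, 58, 53, 48]
t=12: [65, 72, 72, 69, 71, 75, 71, 67, 72, 72]
t=13: [51, 43, 43, 47, 45, 41, 45, 49, 43, 43]
t=14: [73, 67, 67, 71, 69, 65, 69, 73, 67, 67]
t=15: [44, 50, 50, 46, 48, 52, 48, 44, 50, 50]
t=16: [70, 76, 76, 72, 74, 74, 74, 70, 76, 76]
t=17: [44, 38, 38, 42, 40, 40, 40, 44, 38, 38]
t=18: [66, 60, 60, 64, 62, 62, 62, 66, 60, 60]
t=19: [54, 60, 60, 56, 58, 58, 58, 54, 60, 60]
t=20: [69, 63, 63, 67, 65, 65, 65, 69, 63, 63]
t=21: [49, 55, 55, 51, 53, 53, 53, 49, 55, 55]
t=22: [74, 70, 70, 74, 72, 72, 72, 74, 70, 70]
t=23: [41, 45, 45, 41, 43, 43, 43, 41, 45, 45]
t=24: [64, 68, 68, 64, 67, 67, 67, 64, 68, 68]
t=25: [54, 49, 49, 54, 51, 51, 51, 54, 49, 49]
t=26: [72, 75, 75, 72, 75, 75, 75, 72, 75, 75]
t=27: [42, 39, 39, 42, 39, 39, 39, 42, 39, 39]
t=28: [63, 60, 60, 63, 60, 60, 60, 63, 60, 60]
t=29: [58, 61, 61, 58, 61, 61, 61, 58, 61, 61]
t=30: [63, 60, 60, 63, 60, 60, 60, 63, 60, 60]

Answer: u_5(3276) = 60
Key observation: The state at step 28, [63, 60, 60, 63, 60, 60, 60, 63, 60, 60], reappears at step 30: the system is in a cycle of period 2 from step 28 on.  Therefore the state at step 3276 equals the state at step 28 + ((3276 - 28) mod 2) = 28, which is [63, 60, 60, 63, 60, 60, 60, 63, 60, 60].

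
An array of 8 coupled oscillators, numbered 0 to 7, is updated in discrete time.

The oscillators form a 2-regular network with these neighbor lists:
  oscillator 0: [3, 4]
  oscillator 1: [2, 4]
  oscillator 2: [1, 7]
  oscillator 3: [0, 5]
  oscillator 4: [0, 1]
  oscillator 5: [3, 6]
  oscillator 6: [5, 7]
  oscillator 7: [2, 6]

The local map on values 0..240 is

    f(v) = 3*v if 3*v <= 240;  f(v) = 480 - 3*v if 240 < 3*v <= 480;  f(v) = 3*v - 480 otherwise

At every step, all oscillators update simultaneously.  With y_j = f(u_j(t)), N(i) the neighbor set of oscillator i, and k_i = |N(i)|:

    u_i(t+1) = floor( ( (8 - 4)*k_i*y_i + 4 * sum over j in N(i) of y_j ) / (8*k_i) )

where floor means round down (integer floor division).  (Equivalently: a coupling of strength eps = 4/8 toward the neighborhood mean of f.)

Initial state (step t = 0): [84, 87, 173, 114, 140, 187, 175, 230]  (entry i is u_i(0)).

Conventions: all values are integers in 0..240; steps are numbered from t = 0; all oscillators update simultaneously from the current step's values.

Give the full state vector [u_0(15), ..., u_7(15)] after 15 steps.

Answer: [216, 182, 123, 204, 214, 145, 81, 78]

Derivation:
t=0: [84, 87, 173, 114, 140, 187, 175, 230]
t=1: [163, 134, 126, 146, 141, 86, 95, 126]
t=2: [29, 78, 96, 78, 50, 170, 178, 125]
t=3: [139, 202, 180, 146, 155, 87, 60, 114]
t=4: [45, 81, 96, 91, 54, 165, 179, 129]
t=5: [159, 207, 178, 141, 174, 73, 55, 108]
t=6: [26, 94, 101, 84, 57, 165, 176, 132]
t=7: [138, 186, 159, 137, 154, 76, 48, 98]
t=8: [54, 44, 67, 108, 45, 167, 175, 129]
t=9: [153, 150, 156, 123, 141, 60, 51, 108]
t=10: [52, 32, 52, 105, 41, 156, 160, 119]
t=11: [150, 117, 132, 124, 124, 47, 33, 100]
t=12: [69, 112, 119, 96, 93, 122, 129, 135]
t=13: [201, 153, 116, 176, 188, 128, 93, 91]
t=14: [94, 64, 123, 78, 78, 110, 176, 186]
t=15: [216, 182, 123, 204, 214, 145, 81, 78]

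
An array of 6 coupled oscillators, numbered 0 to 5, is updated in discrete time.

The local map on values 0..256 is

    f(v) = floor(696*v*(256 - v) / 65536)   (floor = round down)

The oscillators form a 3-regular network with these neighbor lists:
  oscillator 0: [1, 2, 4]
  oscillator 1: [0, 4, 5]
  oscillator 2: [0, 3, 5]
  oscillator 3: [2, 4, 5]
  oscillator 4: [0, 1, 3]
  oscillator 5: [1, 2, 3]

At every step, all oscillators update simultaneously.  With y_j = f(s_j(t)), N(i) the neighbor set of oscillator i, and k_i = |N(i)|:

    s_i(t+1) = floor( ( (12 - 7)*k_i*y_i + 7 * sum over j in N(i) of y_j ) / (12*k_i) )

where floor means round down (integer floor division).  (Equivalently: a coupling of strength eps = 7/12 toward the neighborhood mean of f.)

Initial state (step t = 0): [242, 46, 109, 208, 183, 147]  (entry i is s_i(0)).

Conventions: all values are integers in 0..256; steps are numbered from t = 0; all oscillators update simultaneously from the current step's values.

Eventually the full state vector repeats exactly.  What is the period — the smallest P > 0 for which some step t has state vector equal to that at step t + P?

Answer: 2
Key observation: The state at step 6, [163, 163, 163, 163, 163, 163], reappears at step 8 — and no state repeats earlier — so the cycle the system enters has period 2.

Derivation:
t=0: [242, 46, 109, 208, 183, 147]
t=1: [94, 109, 131, 137, 106, 144]
t=2: [166, 168, 170, 171, 168, 171]
t=3: [157, 156, 155, 154, 156, 154]
t=4: [165, 165, 165, 165, 165, 165]
t=5: [159, 159, 159, 159, 159, 159]
t=6: [163, 163, 163, 163, 163, 163]
t=7: [160, 160, 160, 160, 160, 160]
t=8: [163, 163, 163, 163, 163, 163]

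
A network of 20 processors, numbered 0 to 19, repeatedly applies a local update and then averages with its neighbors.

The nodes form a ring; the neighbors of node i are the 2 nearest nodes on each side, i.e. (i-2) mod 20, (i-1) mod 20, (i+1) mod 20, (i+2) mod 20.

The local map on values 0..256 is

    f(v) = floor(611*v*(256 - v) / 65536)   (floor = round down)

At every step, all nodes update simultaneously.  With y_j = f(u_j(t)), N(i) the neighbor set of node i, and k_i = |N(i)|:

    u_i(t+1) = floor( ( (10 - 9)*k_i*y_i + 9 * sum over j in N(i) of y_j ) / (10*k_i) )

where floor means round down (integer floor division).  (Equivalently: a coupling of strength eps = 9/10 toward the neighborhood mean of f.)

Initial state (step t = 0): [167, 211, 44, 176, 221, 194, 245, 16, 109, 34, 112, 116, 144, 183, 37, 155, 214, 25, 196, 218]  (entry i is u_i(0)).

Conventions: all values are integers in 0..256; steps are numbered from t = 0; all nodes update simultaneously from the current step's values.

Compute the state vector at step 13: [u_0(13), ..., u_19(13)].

Answer: [149, 149, 149, 149, 149, 149, 149, 149, 149, 149, 148, 148, 148, 148, 148, 149, 149, 149, 149, 149]

Derivation:
t=0: [167, 211, 44, 176, 221, 194, 245, 16, 109, 34, 112, 116, 144, 183, 37, 155, 214, 25, 196, 218]
t=1: [94, 106, 105, 93, 86, 70, 85, 83, 77, 116, 132, 126, 127, 129, 120, 89, 94, 98, 89, 95]
t=2: [143, 143, 142, 138, 136, 134, 130, 133, 141, 142, 146, 151, 152, 148, 146, 146, 142, 140, 141, 142]
t=3: [150, 150, 150, 151, 151, 151, 151, 151, 150, 149, 148, 148, 148, 148, 148, 149, 150, 150, 150, 150]
t=4: [148, 147, 147, 147, 147, 147, 147, 147, 147, 148, 148, 148, 149, 148, 148, 148, 148, 148, 148, 148]
t=5: [149, 149, 149, 149, 149, 149, 149, 149, 149, 149, 148, 148, 148, 148, 148, 149, 149, 149, 149, 149]
t=6: [148, 148, 148, 148, 148, 148, 148, 148, 148, 148, 148, 148, 149, 148, 148, 148, 148, 148, 148, 148]
t=7: [149, 149, 149, 149, 149, 149, 149, 149, 149, 149, 148, 148, 148, 148, 148, 149, 149, 149, 149, 149]
t=8: [148, 148, 148, 148, 148, 148, 148, 148, 148, 148, 148, 148, 149, 148, 148, 148, 148, 148, 148, 148]
t=9: [149, 149, 149, 149, 149, 149, 149, 149, 149, 149, 148, 148, 148, 148, 148, 149, 149, 149, 149, 149]
t=10: [148, 148, 148, 148, 148, 148, 148, 148, 148, 148, 148, 148, 149, 148, 148, 148, 148, 148, 148, 148]
t=11: [149, 149, 149, 149, 149, 149, 149, 149, 149, 149, 148, 148, 148, 148, 148, 149, 149, 149, 149, 149]
t=12: [148, 148, 148, 148, 148, 148, 148, 148, 148, 148, 148, 148, 149, 148, 148, 148, 148, 148, 148, 148]
t=13: [149, 149, 149, 149, 149, 149, 149, 149, 149, 149, 148, 148, 148, 148, 148, 149, 149, 149, 149, 149]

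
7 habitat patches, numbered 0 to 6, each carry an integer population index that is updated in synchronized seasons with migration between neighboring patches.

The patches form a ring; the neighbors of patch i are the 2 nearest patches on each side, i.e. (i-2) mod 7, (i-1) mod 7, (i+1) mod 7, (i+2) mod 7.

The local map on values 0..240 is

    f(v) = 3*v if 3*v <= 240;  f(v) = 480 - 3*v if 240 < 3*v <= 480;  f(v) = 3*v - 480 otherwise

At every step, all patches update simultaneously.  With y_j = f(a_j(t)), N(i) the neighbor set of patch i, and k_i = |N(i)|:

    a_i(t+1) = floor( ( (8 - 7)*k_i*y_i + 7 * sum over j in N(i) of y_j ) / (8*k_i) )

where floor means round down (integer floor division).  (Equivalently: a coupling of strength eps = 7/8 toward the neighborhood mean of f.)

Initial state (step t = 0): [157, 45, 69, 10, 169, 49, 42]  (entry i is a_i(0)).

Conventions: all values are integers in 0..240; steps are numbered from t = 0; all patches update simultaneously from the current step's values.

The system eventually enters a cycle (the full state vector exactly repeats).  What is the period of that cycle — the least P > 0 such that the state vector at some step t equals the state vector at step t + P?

Simulating step by step:
t=0: [157, 45, 69, 10, 169, 49, 42]
t=1: [135, 98, 69, 116, 114, 60, 85]
t=2: [183, 163, 142, 172, 180, 147, 154]
t=3: [34, 39, 44, 39, 39, 44, 40]
t=4: [122, 117, 115, 123, 124, 116, 117]
t=5: [129, 123, 117, 124, 124, 117, 121]
t=6: [117, 111, 108, 117, 119, 109, 111]
t=7: [148, 141, 135, 142, 143, 134, 139]
t=8: [64, 57, 52, 63, 65, 54, 56]
t=9: [167, 175, 182, 173, 172, 183, 178]
t=10: [53, 45, 39, 52, 54, 41, 44]
t=11: [130, 140, 148, 136, 135, 148, 143]
t=12: [51, 61, 69, 54, 52, 67, 63]
t=13: [189, 178, 168, 183, 185, 169, 175]
t=14: [43, 55, 65, 48, 45, 63, 58]
t=15: [174, 161, 149, 167, 170, 150, 156]
t=16: [22, 24, 25, 23, 24, 26, 24]
t=17: [73, 70, 70, 73, 73, 70, 72]
t=18: [212, 215, 215, 213, 214, 217, 214]
t=19: [164, 161, 161, 164, 163, 161, 163]
t=20: [5, 8, 8, 5, 7, 9, 7]
t=21: [22, 19, 19, 22, 21, 19, 21]
t=22: [59, 62, 62, 59, 61, 63, 61]
t=23: [184, 181, 181, 184, 183, 181, 183]
t=24: [65, 68, 68, 65, 67, 69, 67]
t=25: [202, 199, 199, 202, 201, 199, 201]
t=26: [119, 122, 122, 119, 121, 123, 121]
t=27: [115, 118, 118, 115, 116, 118, 116]
t=28: [128, 131, 131, 128, 130, 132, 130]
t=29: [88, 91, 91, 88, 89, 91, 89]
t=30: [209, 212, 212, 209, 211, 213, 211]
t=31: [154, 151, 151, 154, 153, 151, 153]
t=32: [24, 21, 21, 24, 22, 20, 22]
t=33: [64, 67, 67, 64, 65, 67, 65]
t=34: [198, 195, 195, 198, 196, 194, 196]
t=35: [106, 109, 109, 106, 107, 109, 107]
t=36: [155, 158, 158, 155, 157, 159, 157]
t=37: [7, 10, 10, 7, 8, 10, 8]
t=38: [27, 24, 24, 27, 25, 23, 25]
t=39: [73, 76, 76, 73, 74, 76, 74]
t=40: [225, 222, 222, 225, 223, 221, 223]
t=41: [187, 190, 190, 187, 188, 190, 188]
t=42: [87, 84, 84, 87, 85, 83, 85]
t=43: [226, 223, 223, 226, 225, 223, 225]
t=44: [191, 194, 194, 191, 193, 195, 193]
t=45: [100, 97, 97, 100, 99, 97, 99]
t=46: [186, 183, 183, 186, 184, 182, 184]
t=47: [70, 73, 73, 70, 71, 73, 71]
t=48: [216, 213, 213, 216, 214, 212, 214]
t=49: [160, 163, 163, 160, 161, 163, 161]
t=50: [6, 3, 3, 6, 4, 2, 4]
t=51: [10, 13, 13, 10, 11, 13, 11]
t=52: [36, 33, 33, 36, 34, 32, 34]
t=53: [100, 103, 103, 100, 101, 103, 101]
t=54: [173, 176, 176, 173, 175, 177, 175]
t=55: [46, 43, 43, 46, 45, 43, 45]
t=56: [131, 134, 134, 131, 133, 135, 133]
t=57: [79, 82, 82, 79, 80, 82, 80]
t=58: [235, 236, 236, 235, 236, 237, 236]
t=59: [228, 226, 226, 228, 228, 227, 228]
t=60: [200, 201, 201, 200, 202, 203, 202]
t=61: [124, 122, 122, 124, 124, 123, 124]
t=62: [111, 110, 110, 111, 109, 108, 109]
t=63: [151, 149, 149, 151, 151, 150, 151]
t=64: [30, 29, 29, 30, 28, 27, 28]
t=65: [85, 87, 87, 85, 85, 86, 85]
t=66: [221, 222, 222, 221, 223, 224, 223]
t=67: [187, 185, 185, 187, 187, 186, 187]
t=68: [77, 78, 78, 77, 79, 80, 79]
t=69: [235, 233, 233, 235, 235, 234, 235]
t=70: [221, 222, 222, 221, 223, 224, 223]

Answer: 4
Key observation: The state at step 66, [221, 222, 222, 221, 223, 224, 223], reappears at step 70 — and no state repeats earlier — so the cycle the system enters has period 4.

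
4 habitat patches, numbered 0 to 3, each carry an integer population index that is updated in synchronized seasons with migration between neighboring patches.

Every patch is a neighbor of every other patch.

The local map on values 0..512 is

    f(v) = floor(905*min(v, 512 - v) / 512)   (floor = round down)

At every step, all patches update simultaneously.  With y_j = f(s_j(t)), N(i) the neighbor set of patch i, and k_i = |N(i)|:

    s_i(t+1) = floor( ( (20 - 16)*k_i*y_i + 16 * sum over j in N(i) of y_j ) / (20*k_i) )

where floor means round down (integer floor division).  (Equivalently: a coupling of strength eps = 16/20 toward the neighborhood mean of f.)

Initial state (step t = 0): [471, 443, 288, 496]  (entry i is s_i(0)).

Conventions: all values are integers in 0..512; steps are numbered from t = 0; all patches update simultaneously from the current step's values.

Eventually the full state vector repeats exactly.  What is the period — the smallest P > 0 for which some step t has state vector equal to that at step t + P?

Answer: 22
Key observation: The state at step 23, [424, 424, 424, 424], reappears at step 45 — and no state repeats earlier — so the cycle the system enters has period 22.

Derivation:
t=0: [471, 443, 288, 496]
t=1: [159, 156, 137, 162]
t=2: [270, 270, 272, 270]
t=3: [426, 426, 426, 426]
t=4: [152, 152, 152, 152]
t=5: [268, 268, 268, 268]
t=6: [431, 431, 431, 431]
t=7: [143, 143, 143, 143]
t=8: [252, 252, 252, 252]
t=9: [445, 445, 445, 445]
t=10: [118, 118, 118, 118]
t=11: [208, 208, 208, 208]
t=12: [367, 367, 367, 367]
t=13: [256, 256, 256, 256]
t=14: [452, 452, 452, 452]
t=15: [106, 106, 106, 106]
t=16: [187, 187, 187, 187]
t=17: [330, 330, 330, 330]
t=18: [321, 321, 321, 321]
t=19: [337, 337, 337, 337]
t=20: [309, 309, 309, 309]
t=21: [358, 358, 358, 358]
t=22: [272, 272, 272, 272]
t=23: [424, 424, 424, 424]
t=24: [155, 155, 155, 155]
t=25: [273, 273, 273, 273]
t=26: [422, 422, 422, 422]
t=27: [159, 159, 159, 159]
t=28: [281, 281, 281, 281]
t=29: [408, 408, 408, 408]
t=30: [183, 183, 183, 183]
t=31: [323, 323, 323, 323]
t=32: [334, 334, 334, 334]
t=33: [314, 314, 314, 314]
t=34: [349, 349, 349, 349]
t=35: [288, 288, 288, 288]
t=36: [395, 395, 395, 395]
t=37: [206, 206, 206, 206]
t=38: [364, 364, 364, 364]
t=39: [261, 261, 261, 261]
t=40: [443, 443, 443, 443]
t=41: [121, 121, 121, 121]
t=42: [213, 213, 213, 213]
t=43: [376, 376, 376, 376]
t=44: [240, 240, 240, 240]
t=45: [424, 424, 424, 424]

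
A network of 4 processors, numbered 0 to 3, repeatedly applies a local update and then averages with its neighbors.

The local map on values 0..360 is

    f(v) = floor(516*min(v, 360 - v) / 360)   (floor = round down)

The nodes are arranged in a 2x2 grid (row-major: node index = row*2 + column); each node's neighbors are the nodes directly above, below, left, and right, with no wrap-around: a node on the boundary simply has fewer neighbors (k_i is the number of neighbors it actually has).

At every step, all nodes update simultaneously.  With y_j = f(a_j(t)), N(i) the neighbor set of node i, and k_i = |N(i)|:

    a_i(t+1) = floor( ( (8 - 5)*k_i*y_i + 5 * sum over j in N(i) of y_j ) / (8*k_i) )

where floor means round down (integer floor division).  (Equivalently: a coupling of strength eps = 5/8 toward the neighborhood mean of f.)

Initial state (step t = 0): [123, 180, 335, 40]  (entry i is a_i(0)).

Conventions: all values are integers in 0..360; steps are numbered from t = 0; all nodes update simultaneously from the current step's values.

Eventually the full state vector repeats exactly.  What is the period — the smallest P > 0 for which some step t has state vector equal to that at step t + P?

Answer: 12
Key observation: The state at step 11, [239, 239, 239, 239], reappears at step 23 — and no state repeats earlier — so the cycle the system enters has period 12.

Derivation:
t=0: [123, 180, 335, 40]
t=1: [157, 169, 85, 112]
t=2: [197, 211, 165, 173]
t=3: [227, 229, 238, 232]
t=4: [184, 186, 181, 181]
t=5: [252, 252, 254, 253]
t=6: [153, 153, 152, 152]
t=7: [218, 218, 217, 217]
t=8: [203, 203, 203, 203]
t=9: [225, 225, 225, 225]
t=10: [193, 193, 193, 193]
t=11: [239, 239, 239, 239]
t=12: [173, 173, 173, 173]
t=13: [247, 247, 247, 247]
t=14: [161, 161, 161, 161]
t=15: [230, 230, 230, 230]
t=16: [186, 186, 186, 186]
t=17: [249, 249, 249, 249]
t=18: [159, 159, 159, 159]
t=19: [227, 227, 227, 227]
t=20: [190, 190, 190, 190]
t=21: [243, 243, 243, 243]
t=22: [167, 167, 167, 167]
t=23: [239, 239, 239, 239]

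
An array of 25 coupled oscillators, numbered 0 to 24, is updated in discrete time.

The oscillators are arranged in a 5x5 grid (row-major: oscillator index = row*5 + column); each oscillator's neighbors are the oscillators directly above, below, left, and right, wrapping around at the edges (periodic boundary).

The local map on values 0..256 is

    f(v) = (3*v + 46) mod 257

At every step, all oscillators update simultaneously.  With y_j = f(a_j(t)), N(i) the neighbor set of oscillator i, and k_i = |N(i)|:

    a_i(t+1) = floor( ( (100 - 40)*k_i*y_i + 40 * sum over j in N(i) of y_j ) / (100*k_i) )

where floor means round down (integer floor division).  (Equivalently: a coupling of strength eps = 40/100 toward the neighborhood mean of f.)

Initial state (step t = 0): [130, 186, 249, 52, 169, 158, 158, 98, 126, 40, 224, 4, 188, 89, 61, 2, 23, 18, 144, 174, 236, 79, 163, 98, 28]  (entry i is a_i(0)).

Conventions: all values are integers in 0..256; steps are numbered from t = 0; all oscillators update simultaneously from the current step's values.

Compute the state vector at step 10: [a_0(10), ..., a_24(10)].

Simulating step by step:
t=0: [130, 186, 249, 52, 169, 158, 158, 98, 126, 40, 224, 4, 188, 89, 61, 2, 23, 18, 144, 174, 236, 79, 163, 98, 28]
t=1: [144, 77, 52, 152, 91, 59, 27, 78, 150, 143, 156, 76, 87, 104, 185, 92, 92, 105, 161, 95, 182, 62, 35, 107, 119]
t=2: [170, 90, 165, 208, 120, 190, 104, 75, 202, 191, 39, 34, 54, 99, 91, 60, 80, 90, 47, 75, 113, 170, 155, 121, 120]
t=3: [69, 56, 64, 140, 134, 102, 92, 55, 118, 108, 151, 138, 155, 111, 74, 169, 64, 103, 143, 70, 122, 72, 180, 165, 133]
t=4: [217, 184, 213, 185, 190, 124, 111, 196, 151, 111, 180, 201, 215, 135, 79, 112, 177, 137, 181, 199, 141, 70, 80, 84, 175]
t=5: [165, 123, 134, 107, 106, 146, 123, 143, 197, 126, 87, 124, 171, 168, 67, 122, 109, 154, 101, 105, 189, 192, 84, 49, 82]
t=6: [75, 143, 167, 127, 98, 176, 171, 182, 126, 170, 109, 133, 93, 72, 183, 129, 137, 180, 113, 115, 91, 106, 98, 143, 71]
t=7: [50, 150, 74, 152, 72, 57, 81, 78, 129, 64, 120, 155, 75, 47, 78, 156, 174, 91, 119, 119, 67, 120, 92, 169, 50]
t=8: [188, 182, 63, 170, 90, 191, 92, 37, 174, 184, 138, 177, 61, 148, 85, 59, 78, 65, 131, 124, 202, 149, 65, 88, 161]
t=9: [95, 110, 192, 65, 59, 107, 79, 152, 84, 76, 165, 89, 206, 190, 94, 186, 90, 212, 178, 143, 139, 189, 221, 79, 50]
t=10: [110, 102, 144, 184, 186, 80, 68, 179, 85, 54, 48, 59, 147, 94, 79, 105, 76, 147, 91, 173, 169, 117, 157, 85, 184]

Answer: [110, 102, 144, 184, 186, 80, 68, 179, 85, 54, 48, 59, 147, 94, 79, 105, 76, 147, 91, 173, 169, 117, 157, 85, 184]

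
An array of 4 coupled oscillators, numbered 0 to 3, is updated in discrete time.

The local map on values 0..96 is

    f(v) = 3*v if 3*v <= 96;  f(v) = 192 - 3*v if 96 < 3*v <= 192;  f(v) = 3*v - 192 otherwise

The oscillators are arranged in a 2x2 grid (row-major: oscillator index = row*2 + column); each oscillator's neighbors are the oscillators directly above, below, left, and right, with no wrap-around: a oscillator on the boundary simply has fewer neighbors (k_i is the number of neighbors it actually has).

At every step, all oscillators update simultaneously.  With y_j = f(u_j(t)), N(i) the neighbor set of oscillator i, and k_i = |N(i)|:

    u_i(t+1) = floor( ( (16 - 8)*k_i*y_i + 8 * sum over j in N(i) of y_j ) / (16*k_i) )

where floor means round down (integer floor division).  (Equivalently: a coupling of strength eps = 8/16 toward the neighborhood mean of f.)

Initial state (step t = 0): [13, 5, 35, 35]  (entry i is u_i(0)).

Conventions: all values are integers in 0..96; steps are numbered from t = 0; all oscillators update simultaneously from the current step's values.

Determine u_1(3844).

Answer: u_1(3844) = 57
Key observation: The state at step 3, [42, 42, 74, 74], reappears at step 9: the system is in a cycle of period 6 from step 3 on.  Therefore the state at step 3844 equals the state at step 3 + ((3844 - 3) mod 6) = 4, which is [57, 57, 39, 39].

Derivation:
t=0: [13, 5, 35, 35]
t=1: [45, 39, 75, 69]
t=2: [55, 55, 34, 34]
t=3: [42, 42, 74, 74]
t=4: [57, 57, 39, 39]
t=5: [34, 34, 61, 61]
t=6: [69, 69, 29, 29]
t=7: [33, 33, 69, 69]
t=8: [73, 73, 34, 34]
t=9: [42, 42, 74, 74]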